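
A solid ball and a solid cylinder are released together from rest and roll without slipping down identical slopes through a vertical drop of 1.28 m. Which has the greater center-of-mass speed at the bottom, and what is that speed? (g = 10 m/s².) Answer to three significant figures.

the solid ball, at v ≈ 4.28 m/s

For rolling without slipping, Mgh = ½(1+k)Mv² where k = I/(MR²), so v = √(2gh/(1+k)).
Solid ball: k = 0.4, giving v = √(2×10×1.28/1.4) = 4.276 m/s.
Solid cylinder: k = 0.5, giving v = √(2×10×1.28/1.5) = 4.131 m/s.
The smaller k wins: the solid ball, at ≈ 4.28 m/s.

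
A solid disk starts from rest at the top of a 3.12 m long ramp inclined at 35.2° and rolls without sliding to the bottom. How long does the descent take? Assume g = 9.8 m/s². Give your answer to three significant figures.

For this body I = (1/2)MR², i.e. k = I/(MR²) = 0.5.
Translational: Mg sinθ − f = Ma. Rotational about the CM: fR = Iα = kMRa, so f = kMa.
Hence a = g sinθ/(1+k) = 9.8×sin35.2°/1.5 = 3.766 m/s².
Starting from rest, L = ½at², so t = √(2L/a) = √(2×3.12/3.766) ≈ 1.29 s.

t ≈ 1.29 s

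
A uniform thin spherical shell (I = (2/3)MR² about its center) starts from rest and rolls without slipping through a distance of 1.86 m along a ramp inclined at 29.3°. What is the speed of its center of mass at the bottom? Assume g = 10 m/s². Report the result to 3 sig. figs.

v ≈ 3.30 m/s

Here I = (2/3)MR², so the shape factor k = I/(MR²) = 2/3.
Since it rolls without slipping, ω = v/R and KE = ½Mv² + ½Iω² = ½(1+k)Mv² = (5/6)Mv².
The vertical drop is h = L sinθ = 1.86 × sin29.3° = 0.9103 m.
Energy conservation: Mgh = (5/6)Mv², so v = √(2gh/(1+k)) = √(2 × 10 × 0.9103 / 1.667) ≈ 3.30 m/s.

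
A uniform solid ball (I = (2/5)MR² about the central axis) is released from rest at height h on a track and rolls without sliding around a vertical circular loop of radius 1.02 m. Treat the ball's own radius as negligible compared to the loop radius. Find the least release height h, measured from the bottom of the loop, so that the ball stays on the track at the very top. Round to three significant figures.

h_min ≈ 2.75 m

With I = (2/5)MR², the ratio k = I/(MR²) is 0.4.
At the top, contact is just lost when gravity alone supplies the centripetal force: Mg = Mv_top²/r, i.e. v_top² = gr.
With ω = v/R, the kinetic energy at speed v is ½(1+k)Mv² = (7/10)Mv².
Energy conservation from release (height h) to the top (height 2r): Mgh = Mg(2r) + (7/10)M·gr.
Thus h_min = 2r + (1+k)r/2 = r(2 + 1.4/2) = 1.02 × 2.7 ≈ 2.75 m.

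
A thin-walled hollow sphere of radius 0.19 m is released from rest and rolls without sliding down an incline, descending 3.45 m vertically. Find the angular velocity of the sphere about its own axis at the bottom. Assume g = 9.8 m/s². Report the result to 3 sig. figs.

The moment of inertia is (2/3)MR², giving k ≡ I/(MR²) = 2/3.
The rolling condition ω = v/R makes the rotational term ½I(v/R)² = ½kMv², so KE_total = ½(1+k)Mv² = (5/6)Mv².
Energy conservation Mgh = ½(1+k)Mv² gives v = √(2gh/(1+k)) = √(2 × 9.8 × 3.45 / 1.667) = 6.37 m/s.
Then ω = v/R = 6.37 / 0.19 ≈ 33.5 rad/s.

ω ≈ 33.5 rad/s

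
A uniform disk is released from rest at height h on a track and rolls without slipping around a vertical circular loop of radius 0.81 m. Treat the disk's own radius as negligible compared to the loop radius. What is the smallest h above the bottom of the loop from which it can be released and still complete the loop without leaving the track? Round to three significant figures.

Here I = (1/2)MR², so the shape factor k = I/(MR²) = 0.5.
At the top of the loop, the minimum-contact condition is Mg = Mv_top²/r, so v_top² = gr.
With ω = v/R, the kinetic energy at speed v is ½(1+k)Mv² = (3/4)Mv².
Energy conservation from release (height h) to the top (height 2r): Mgh = Mg(2r) + (3/4)M·gr.
Thus h_min = 2r + (1+k)r/2 = r(2 + 1.5/2) = 0.81 × 2.75 ≈ 2.23 m.

h_min ≈ 2.23 m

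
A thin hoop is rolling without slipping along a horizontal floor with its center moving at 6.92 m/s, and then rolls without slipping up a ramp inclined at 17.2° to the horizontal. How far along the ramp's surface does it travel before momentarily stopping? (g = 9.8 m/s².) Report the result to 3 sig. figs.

d ≈ 16.5 m

The moment of inertia is MR², giving k ≡ I/(MR²) = 1.
Pure rolling means v = ωR; then KE = ½Mv² + ½I(v/R)² = ½(1+k)Mv² = Mv².
Setting this equal to Mgh gives the vertical rise h = (1+k)v₀²/(2g) = 2×6.92²/(2×9.8) = 4.886 m.
Along the incline, d = h/sinθ = 4.886/sin17.2° ≈ 16.5 m.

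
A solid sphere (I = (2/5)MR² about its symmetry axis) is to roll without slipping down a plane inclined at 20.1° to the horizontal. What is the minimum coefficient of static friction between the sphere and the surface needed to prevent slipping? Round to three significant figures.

With I = (2/5)MR², the ratio k = I/(MR²) is 0.4.
Translational: Mg sinθ − f = Ma. Rotational about the CM: fR = Iα = kMRa, so f = kMa.
These give a = g sinθ/(1+k) and the required friction f = kMg sinθ/(1+k).
The normal force is N = Mg cosθ, so μ_min = f/N = k tanθ/(1+k).
μ_min = 0.4 × tan20.1° / 1.4 ≈ 0.105.

μ_min ≈ 0.105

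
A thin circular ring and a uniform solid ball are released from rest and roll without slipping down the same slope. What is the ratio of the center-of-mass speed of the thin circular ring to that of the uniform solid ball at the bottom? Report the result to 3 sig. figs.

v_ratio ≈ 0.837

Each satisfies Mgh = ½(1+k)Mv² with k = I/(MR²), so v ∝ 1/√(1+k).
For the thin circular ring k = 1; for the uniform solid ball k = 0.4.
v₁/v₂ = √((1+k₂)/(1+k₁)) = √(1.4/2) ≈ 0.837.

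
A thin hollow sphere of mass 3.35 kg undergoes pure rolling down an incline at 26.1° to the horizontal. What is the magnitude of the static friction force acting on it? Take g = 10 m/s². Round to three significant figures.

f ≈ 5.90 N

With I = (2/3)MR², the ratio k = I/(MR²) is 2/3.
Translational: Mg sinθ − f = Ma. Rotational about the CM: fR = Iα = kMRa, so f = kMa.
Combining, a = g sinθ/(1+k) and f = kMa = kMg sinθ/(1+k).
f = (2/3) × 3.35 × 10 × sin26.1° / 1.667 ≈ 5.90 N.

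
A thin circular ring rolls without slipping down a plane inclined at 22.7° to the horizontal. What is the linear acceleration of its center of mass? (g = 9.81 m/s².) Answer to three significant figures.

a ≈ 1.89 m/s²

The moment of inertia is MR², giving k ≡ I/(MR²) = 1.
Newton's second law down the slope: Mg sinθ − f = Ma. The torque equation fR = Iα (with α = a/R) gives f = kMa.
Eliminating f: Mg sinθ = (1+k)Ma, so a = g sinθ/(1+k) = 9.81 × sin22.7° / 2 ≈ 1.89 m/s².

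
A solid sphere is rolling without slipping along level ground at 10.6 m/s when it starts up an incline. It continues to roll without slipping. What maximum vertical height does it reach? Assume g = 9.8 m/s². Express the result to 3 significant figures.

Here I = (2/5)MR², so the shape factor k = I/(MR²) = 0.4.
Pure rolling means v = ωR; then KE = ½Mv² + ½I(v/R)² = ½(1+k)Mv² = (7/10)Mv².
All of this converts to potential energy at the highest point: (7/10)Mv₀² = Mgh.
Thus h = (1+k)v₀²/(2g) = 1.4 × 10.6² / (2 × 9.8) ≈ 8.03 m.

h ≈ 8.03 m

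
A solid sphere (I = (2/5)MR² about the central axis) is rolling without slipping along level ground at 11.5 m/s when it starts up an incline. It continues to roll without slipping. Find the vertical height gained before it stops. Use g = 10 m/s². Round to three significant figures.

The moment of inertia is (2/5)MR², giving k ≡ I/(MR²) = 0.4.
The rolling condition ω = v/R makes the rotational term ½I(v/R)² = ½kMv², so KE_total = ½(1+k)Mv² = (7/10)Mv².
At the top the kinetic energy is zero, so (7/10)Mv₀² = Mgh.
Thus h = (1+k)v₀²/(2g) = 1.4 × 11.5² / (2 × 10) ≈ 9.26 m.

h ≈ 9.26 m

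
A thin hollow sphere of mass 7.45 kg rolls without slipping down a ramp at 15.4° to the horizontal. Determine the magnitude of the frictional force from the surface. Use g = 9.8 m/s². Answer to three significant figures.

f ≈ 7.76 N

The moment of inertia is (2/3)MR², giving k ≡ I/(MR²) = 2/3.
Translational: Mg sinθ − f = Ma. Rotational about the CM: fR = Iα = kMRa, so f = kMa.
Combining, a = g sinθ/(1+k) and f = kMa = kMg sinθ/(1+k).
f = (2/3) × 7.45 × 9.8 × sin15.4° / 1.667 ≈ 7.76 N.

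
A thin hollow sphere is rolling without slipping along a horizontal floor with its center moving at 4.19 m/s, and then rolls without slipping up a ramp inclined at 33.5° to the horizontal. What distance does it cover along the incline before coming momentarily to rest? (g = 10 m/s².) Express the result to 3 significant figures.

d ≈ 2.65 m

Here I = (2/3)MR², so the shape factor k = I/(MR²) = 2/3.
Since it rolls without slipping, ω = v/R and KE = ½Mv² + ½Iω² = ½(1+k)Mv² = (5/6)Mv².
Setting this equal to Mgh gives the vertical rise h = (1+k)v₀²/(2g) = 1.667×4.19²/(2×10) = 1.463 m.
The distance along the slope is d = h/sinθ = 1.463/sin33.5° ≈ 2.65 m.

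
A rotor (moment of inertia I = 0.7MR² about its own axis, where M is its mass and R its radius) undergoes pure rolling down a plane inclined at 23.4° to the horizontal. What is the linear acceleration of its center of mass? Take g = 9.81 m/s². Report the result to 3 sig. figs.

a ≈ 2.29 m/s²

For this body I = 0.7MR², i.e. k = I/(MR²) = 0.7.
Along the incline Mg sinθ − f = Ma, and torque about the center fR = Iα = kMR²(a/R) gives f = kMa.
Eliminating f: Mg sinθ = (1+k)Ma, so a = g sinθ/(1+k) = 9.81 × sin23.4° / 1.7 ≈ 2.29 m/s².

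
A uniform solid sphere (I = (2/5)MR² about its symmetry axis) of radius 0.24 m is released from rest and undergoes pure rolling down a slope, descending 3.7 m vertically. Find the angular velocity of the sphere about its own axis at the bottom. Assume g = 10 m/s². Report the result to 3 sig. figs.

ω ≈ 30.3 rad/s

For this body I = (2/5)MR², i.e. k = I/(MR²) = 0.4.
The rolling condition ω = v/R makes the rotational term ½I(v/R)² = ½kMv², so KE_total = ½(1+k)Mv² = (7/10)Mv².
Energy conservation Mgh = ½(1+k)Mv² gives v = √(2gh/(1+k)) = √(2 × 10 × 3.7 / 1.4) = 7.27 m/s.
Then ω = v/R = 7.27 / 0.24 ≈ 30.3 rad/s.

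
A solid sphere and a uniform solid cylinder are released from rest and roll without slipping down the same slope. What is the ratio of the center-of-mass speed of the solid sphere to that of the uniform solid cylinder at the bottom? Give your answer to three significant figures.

v_ratio ≈ 1.04

Each satisfies Mgh = ½(1+k)Mv² with k = I/(MR²), so v ∝ 1/√(1+k).
For the solid sphere k = 0.4; for the uniform solid cylinder k = 0.5.
v₁/v₂ = √((1+k₂)/(1+k₁)) = √(1.5/1.4) ≈ 1.04.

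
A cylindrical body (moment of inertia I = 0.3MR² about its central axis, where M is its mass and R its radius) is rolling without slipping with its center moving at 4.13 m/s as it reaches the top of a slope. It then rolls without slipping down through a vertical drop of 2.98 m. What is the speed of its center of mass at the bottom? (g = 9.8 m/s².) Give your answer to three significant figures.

For this body I = 0.3MR², i.e. k = I/(MR²) = 0.3.
Pure rolling means v = ωR; then KE = ½Mv² + ½I(v/R)² = ½(1+k)Mv² = (13/20)Mv².
Conserving energy between top and bottom: (13/20)Mv² = (13/20)Mv₀² + Mgh, hence v² = v₀² + 2gh/(1+k).
v = √(4.13² + 2×9.8×2.98/1.3) = √61.99 ≈ 7.87 m/s.

v ≈ 7.87 m/s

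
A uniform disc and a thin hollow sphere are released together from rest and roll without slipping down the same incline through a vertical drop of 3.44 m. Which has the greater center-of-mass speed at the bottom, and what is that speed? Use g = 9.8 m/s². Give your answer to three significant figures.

the uniform disc, at v ≈ 6.70 m/s

For rolling without slipping, Mgh = ½(1+k)Mv² where k = I/(MR²), so v = √(2gh/(1+k)).
Uniform disc: k = 0.5, giving v = √(2×9.8×3.44/1.5) = 6.704 m/s.
Thin hollow sphere: k = 2/3, giving v = √(2×9.8×3.44/1.667) = 6.36 m/s.
The smaller k wins: the uniform disc, at ≈ 6.70 m/s.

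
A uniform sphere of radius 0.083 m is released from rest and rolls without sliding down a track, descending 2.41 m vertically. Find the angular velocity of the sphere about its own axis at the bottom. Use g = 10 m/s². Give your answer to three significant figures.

The moment of inertia is (2/5)MR², giving k ≡ I/(MR²) = 0.4.
The rolling condition ω = v/R makes the rotational term ½I(v/R)² = ½kMv², so KE_total = ½(1+k)Mv² = (7/10)Mv².
Energy conservation Mgh = ½(1+k)Mv² gives v = √(2gh/(1+k)) = √(2 × 10 × 2.41 / 1.4) = 5.868 m/s.
Then ω = v/R = 5.868 / 0.083 ≈ 70.7 rad/s.

ω ≈ 70.7 rad/s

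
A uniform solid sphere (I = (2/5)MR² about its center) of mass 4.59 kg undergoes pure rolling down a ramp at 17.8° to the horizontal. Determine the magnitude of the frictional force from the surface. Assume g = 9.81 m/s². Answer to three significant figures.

f ≈ 3.93 N

The moment of inertia is (2/5)MR², giving k ≡ I/(MR²) = 0.4.
Translational: Mg sinθ − f = Ma. Rotational about the CM: fR = Iα = kMRa, so f = kMa.
Combining, a = g sinθ/(1+k) and f = kMa = kMg sinθ/(1+k).
f = 0.4 × 4.59 × 9.81 × sin17.8° / 1.4 ≈ 3.93 N.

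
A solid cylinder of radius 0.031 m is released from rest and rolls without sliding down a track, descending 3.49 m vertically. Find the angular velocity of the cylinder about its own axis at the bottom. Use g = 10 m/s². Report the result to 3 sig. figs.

ω ≈ 220 rad/s

The moment of inertia is (1/2)MR², giving k ≡ I/(MR²) = 0.5.
Rolling without slipping gives ω = v/R, so the total kinetic energy is ½Mv² + ½Iω² = ½(1+k)Mv² = (3/4)Mv².
Energy conservation Mgh = ½(1+k)Mv² gives v = √(2gh/(1+k)) = √(2 × 10 × 3.49 / 1.5) = 6.822 m/s.
The angular speed follows from ω = v/R = 6.822/0.031 ≈ 220 rad/s.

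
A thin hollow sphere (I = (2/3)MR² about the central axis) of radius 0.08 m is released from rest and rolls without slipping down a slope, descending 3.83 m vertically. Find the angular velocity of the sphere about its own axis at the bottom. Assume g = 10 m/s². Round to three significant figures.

For this body I = (2/3)MR², i.e. k = I/(MR²) = 2/3.
The rolling condition ω = v/R makes the rotational term ½I(v/R)² = ½kMv², so KE_total = ½(1+k)Mv² = (5/6)Mv².
Energy conservation Mgh = ½(1+k)Mv² gives v = √(2gh/(1+k)) = √(2 × 10 × 3.83 / 1.667) = 6.779 m/s.
Then ω = v/R = 6.779 / 0.08 ≈ 84.7 rad/s.

ω ≈ 84.7 rad/s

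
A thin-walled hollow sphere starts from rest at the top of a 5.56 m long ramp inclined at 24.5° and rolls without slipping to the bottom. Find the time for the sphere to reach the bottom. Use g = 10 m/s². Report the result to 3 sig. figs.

t ≈ 2.11 s

For this body I = (2/3)MR², i.e. k = I/(MR²) = 2/3.
Translational: Mg sinθ − f = Ma. Rotational about the CM: fR = Iα = kMRa, so f = kMa.
Hence a = g sinθ/(1+k) = 10×sin24.5°/1.667 = 2.488 m/s².
With constant a from rest, t = √(2L/a) = √(2·5.56/2.488) ≈ 2.11 s.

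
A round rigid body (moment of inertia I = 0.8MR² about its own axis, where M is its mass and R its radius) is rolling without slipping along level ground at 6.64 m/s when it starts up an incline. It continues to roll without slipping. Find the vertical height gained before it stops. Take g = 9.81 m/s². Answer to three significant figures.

For this body I = 0.8MR², i.e. k = I/(MR²) = 0.8.
Pure rolling means v = ωR; then KE = ½Mv² + ½I(v/R)² = ½(1+k)Mv² = (9/10)Mv².
At the top the kinetic energy is zero, so (9/10)Mv₀² = Mgh.
Thus h = (1+k)v₀²/(2g) = 1.8 × 6.64² / (2 × 9.81) ≈ 4.04 m.

h ≈ 4.04 m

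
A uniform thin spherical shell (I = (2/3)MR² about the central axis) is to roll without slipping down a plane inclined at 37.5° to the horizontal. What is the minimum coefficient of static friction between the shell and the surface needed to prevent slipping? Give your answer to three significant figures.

For this body I = (2/3)MR², i.e. k = I/(MR²) = 2/3.
Along the incline Mg sinθ − f = Ma, and torque about the center fR = Iα = kMR²(a/R) gives f = kMa.
These give a = g sinθ/(1+k) and the required friction f = kMg sinθ/(1+k).
The normal force is N = Mg cosθ, so μ_min = f/N = k tanθ/(1+k).
μ_min = (2/3) × tan37.5° / 1.667 ≈ 0.307.

μ_min ≈ 0.307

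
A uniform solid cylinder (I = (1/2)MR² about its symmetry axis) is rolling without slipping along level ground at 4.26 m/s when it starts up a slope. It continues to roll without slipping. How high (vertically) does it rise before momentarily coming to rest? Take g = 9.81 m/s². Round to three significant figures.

For this body I = (1/2)MR², i.e. k = I/(MR²) = 0.5.
Since it rolls without slipping, ω = v/R and KE = ½Mv² + ½Iω² = ½(1+k)Mv² = (3/4)Mv².
All of this converts to potential energy at the highest point: (3/4)Mv₀² = Mgh.
Thus h = (1+k)v₀²/(2g) = 1.5 × 4.26² / (2 × 9.81) ≈ 1.39 m.

h ≈ 1.39 m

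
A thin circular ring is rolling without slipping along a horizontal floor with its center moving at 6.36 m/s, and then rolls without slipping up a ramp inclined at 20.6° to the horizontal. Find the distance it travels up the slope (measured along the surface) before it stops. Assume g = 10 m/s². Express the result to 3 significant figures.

d ≈ 11.5 m

For this body I = MR², i.e. k = I/(MR²) = 1.
Pure rolling means v = ωR; then KE = ½Mv² + ½I(v/R)² = ½(1+k)Mv² = Mv².
Setting this equal to Mgh gives the vertical rise h = (1+k)v₀²/(2g) = 2×6.36²/(2×10) = 4.045 m.
The distance along the slope is d = h/sinθ = 4.045/sin20.6° ≈ 11.5 m.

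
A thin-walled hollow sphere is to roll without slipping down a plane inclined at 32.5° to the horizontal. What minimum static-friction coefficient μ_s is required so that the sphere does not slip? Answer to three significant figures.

Here I = (2/3)MR², so the shape factor k = I/(MR²) = 2/3.
Newton's second law down the slope: Mg sinθ − f = Ma. The torque equation fR = Iα (with α = a/R) gives f = kMa.
These give a = g sinθ/(1+k) and the required friction f = kMg sinθ/(1+k).
With N = Mg cosθ, the no-slip condition f ≤ μN gives μ_min = f/N = k tanθ/(1+k).
μ_min = (2/3) × tan32.5° / 1.667 ≈ 0.255.

μ_min ≈ 0.255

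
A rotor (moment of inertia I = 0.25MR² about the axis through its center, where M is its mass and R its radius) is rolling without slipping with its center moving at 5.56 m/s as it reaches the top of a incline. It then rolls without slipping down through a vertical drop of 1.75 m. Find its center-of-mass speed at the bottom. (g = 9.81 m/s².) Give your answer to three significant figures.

For this body I = 0.25MR², i.e. k = I/(MR²) = 0.25.
Since it rolls without slipping, ω = v/R and KE = ½Mv² + ½Iω² = ½(1+k)Mv² = (5/8)Mv².
Conserving energy between top and bottom: (5/8)Mv² = (5/8)Mv₀² + Mgh, hence v² = v₀² + 2gh/(1+k).
v = √(5.56² + 2×9.81×1.75/1.25) = √58.38 ≈ 7.64 m/s.

v ≈ 7.64 m/s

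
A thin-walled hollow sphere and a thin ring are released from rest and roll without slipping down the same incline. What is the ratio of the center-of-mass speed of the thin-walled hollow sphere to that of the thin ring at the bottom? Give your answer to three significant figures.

v_ratio ≈ 1.10

Each satisfies Mgh = ½(1+k)Mv² with k = I/(MR²), so v ∝ 1/√(1+k).
For the thin-walled hollow sphere k = 2/3; for the thin ring k = 1.
v₁/v₂ = √((1+k₂)/(1+k₁)) = √(2/1.667) ≈ 1.10.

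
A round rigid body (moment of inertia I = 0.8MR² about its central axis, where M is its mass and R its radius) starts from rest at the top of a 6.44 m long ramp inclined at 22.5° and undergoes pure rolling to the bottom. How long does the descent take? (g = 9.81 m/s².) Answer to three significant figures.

With I = 0.8MR², the ratio k = I/(MR²) is 0.8.
Along the incline Mg sinθ − f = Ma, and torque about the center fR = Iα = kMR²(a/R) gives f = kMa.
Hence a = g sinθ/(1+k) = 9.81×sin22.5°/1.8 = 2.086 m/s².
With constant a from rest, t = √(2L/a) = √(2·6.44/2.086) ≈ 2.49 s.

t ≈ 2.49 s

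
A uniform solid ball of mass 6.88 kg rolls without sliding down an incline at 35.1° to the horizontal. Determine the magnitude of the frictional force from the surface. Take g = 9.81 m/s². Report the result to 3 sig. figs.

f ≈ 11.1 N

For this body I = (2/5)MR², i.e. k = I/(MR²) = 0.4.
Along the incline Mg sinθ − f = Ma, and torque about the center fR = Iα = kMR²(a/R) gives f = kMa.
Combining, a = g sinθ/(1+k) and f = kMa = kMg sinθ/(1+k).
f = 0.4 × 6.88 × 9.81 × sin35.1° / 1.4 ≈ 11.1 N.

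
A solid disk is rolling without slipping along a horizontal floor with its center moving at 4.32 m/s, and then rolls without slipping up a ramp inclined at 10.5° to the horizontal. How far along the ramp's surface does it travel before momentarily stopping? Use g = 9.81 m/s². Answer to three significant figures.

For this body I = (1/2)MR², i.e. k = I/(MR²) = 0.5.
Pure rolling means v = ωR; then KE = ½Mv² + ½I(v/R)² = ½(1+k)Mv² = (3/4)Mv².
Setting this equal to Mgh gives the vertical rise h = (1+k)v₀²/(2g) = 1.5×4.32²/(2×9.81) = 1.427 m.
Along the incline, d = h/sinθ = 1.427/sin10.5° ≈ 7.83 m.

d ≈ 7.83 m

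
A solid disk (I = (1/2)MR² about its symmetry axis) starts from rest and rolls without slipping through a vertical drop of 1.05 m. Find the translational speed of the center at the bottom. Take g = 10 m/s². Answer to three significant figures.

v ≈ 3.74 m/s

The moment of inertia is (1/2)MR², giving k ≡ I/(MR²) = 0.5.
Rolling without slipping gives ω = v/R, so the total kinetic energy is ½Mv² + ½Iω² = ½(1+k)Mv² = (3/4)Mv².
Energy conservation: Mgh = (3/4)Mv², so v = √(2gh/(1+k)) = √(2 × 10 × 1.05 / 1.5) ≈ 3.74 m/s.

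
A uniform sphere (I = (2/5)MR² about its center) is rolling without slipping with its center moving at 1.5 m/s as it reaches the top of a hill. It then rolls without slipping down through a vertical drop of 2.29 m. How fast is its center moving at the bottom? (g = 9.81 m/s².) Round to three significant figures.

With I = (2/5)MR², the ratio k = I/(MR²) is 0.4.
Since it rolls without slipping, ω = v/R and KE = ½Mv² + ½Iω² = ½(1+k)Mv² = (7/10)Mv².
Energy conservation: (7/10)Mv₀² + Mgh = (7/10)Mv², so v² = v₀² + 2gh/(1+k).
v = √(1.5² + 2×9.81×2.29/1.4) = √34.34 ≈ 5.86 m/s.

v ≈ 5.86 m/s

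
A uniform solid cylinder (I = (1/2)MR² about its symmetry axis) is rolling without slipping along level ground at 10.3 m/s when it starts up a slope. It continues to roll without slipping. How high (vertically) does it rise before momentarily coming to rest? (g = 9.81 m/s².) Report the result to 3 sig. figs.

Here I = (1/2)MR², so the shape factor k = I/(MR²) = 0.5.
Pure rolling means v = ωR; then KE = ½Mv² + ½I(v/R)² = ½(1+k)Mv² = (3/4)Mv².
At the top the kinetic energy is zero, so (3/4)Mv₀² = Mgh.
Thus h = (1+k)v₀²/(2g) = 1.5 × 10.3² / (2 × 9.81) ≈ 8.11 m.

h ≈ 8.11 m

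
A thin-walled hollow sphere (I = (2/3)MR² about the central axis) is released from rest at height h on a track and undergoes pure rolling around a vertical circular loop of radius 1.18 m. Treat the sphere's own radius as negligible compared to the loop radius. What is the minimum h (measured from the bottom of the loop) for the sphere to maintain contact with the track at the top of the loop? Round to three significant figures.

With I = (2/3)MR², the ratio k = I/(MR²) is 2/3.
At the top of the loop, the minimum-contact condition is Mg = Mv_top²/r, so v_top² = gr.
With ω = v/R, the kinetic energy at speed v is ½(1+k)Mv² = (5/6)Mv².
Energy conservation from release (height h) to the top (height 2r): Mgh = Mg(2r) + (5/6)M·gr.
Thus h_min = 2r + (1+k)r/2 = r(2 + 1.667/2) = 1.18 × 2.833 ≈ 3.34 m.

h_min ≈ 3.34 m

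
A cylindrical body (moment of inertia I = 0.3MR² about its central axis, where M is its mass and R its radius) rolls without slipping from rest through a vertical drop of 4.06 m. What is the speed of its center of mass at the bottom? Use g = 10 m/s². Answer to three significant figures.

With I = 0.3MR², the ratio k = I/(MR²) is 0.3.
Since it rolls without slipping, ω = v/R and KE = ½Mv² + ½Iω² = ½(1+k)Mv² = (13/20)Mv².
Setting Mgh = (13/20)Mv² gives v = √(2gh/(1+k)) = √(2·10·4.06/1.3) ≈ 7.90 m/s.

v ≈ 7.90 m/s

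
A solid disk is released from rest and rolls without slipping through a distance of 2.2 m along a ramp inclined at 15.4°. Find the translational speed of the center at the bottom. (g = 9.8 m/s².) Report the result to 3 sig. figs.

v ≈ 2.76 m/s

The moment of inertia is (1/2)MR², giving k ≡ I/(MR²) = 0.5.
Since it rolls without slipping, ω = v/R and KE = ½Mv² + ½Iω² = ½(1+k)Mv² = (3/4)Mv².
The vertical drop is h = L sinθ = 2.2 × sin15.4° = 0.5842 m.
Setting Mgh = (3/4)Mv² gives v = √(2gh/(1+k)) = √(2·9.8·0.5842/1.5) ≈ 2.76 m/s.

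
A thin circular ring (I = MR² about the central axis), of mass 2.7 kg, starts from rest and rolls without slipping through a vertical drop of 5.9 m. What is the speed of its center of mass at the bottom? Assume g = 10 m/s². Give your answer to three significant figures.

With I = MR², the ratio k = I/(MR²) is 1.
Since it rolls without slipping, ω = v/R and KE = ½Mv² + ½Iω² = ½(1+k)Mv² = Mv².
Setting Mgh = Mv² gives v = √(2gh/(1+k)) = √(2·10·5.9/2) ≈ 7.68 m/s.

v ≈ 7.68 m/s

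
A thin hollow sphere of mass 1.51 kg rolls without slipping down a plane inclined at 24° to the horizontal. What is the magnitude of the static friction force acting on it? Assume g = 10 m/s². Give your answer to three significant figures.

The moment of inertia is (2/3)MR², giving k ≡ I/(MR²) = 2/3.
Along the incline Mg sinθ − f = Ma, and torque about the center fR = Iα = kMR²(a/R) gives f = kMa.
Combining, a = g sinθ/(1+k) and f = kMa = kMg sinθ/(1+k).
f = (2/3) × 1.51 × 10 × sin24° / 1.667 ≈ 2.46 N.

f ≈ 2.46 N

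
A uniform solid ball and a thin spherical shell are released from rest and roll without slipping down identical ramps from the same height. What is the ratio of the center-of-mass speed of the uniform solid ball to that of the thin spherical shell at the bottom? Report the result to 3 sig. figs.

Each satisfies Mgh = ½(1+k)Mv² with k = I/(MR²), so v ∝ 1/√(1+k).
For the uniform solid ball k = 0.4; for the thin spherical shell k = 2/3.
v₁/v₂ = √((1+k₂)/(1+k₁)) = √(1.667/1.4) ≈ 1.09.

v_ratio ≈ 1.09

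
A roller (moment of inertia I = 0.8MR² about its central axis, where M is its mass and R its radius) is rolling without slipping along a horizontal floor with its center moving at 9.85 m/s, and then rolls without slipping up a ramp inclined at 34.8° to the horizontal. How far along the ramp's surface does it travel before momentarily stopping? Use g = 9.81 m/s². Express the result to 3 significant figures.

d ≈ 15.6 m

Here I = 0.8MR², so the shape factor k = I/(MR²) = 0.8.
Since it rolls without slipping, ω = v/R and KE = ½Mv² + ½Iω² = ½(1+k)Mv² = (9/10)Mv².
Setting this equal to Mgh gives the vertical rise h = (1+k)v₀²/(2g) = 1.8×9.85²/(2×9.81) = 8.901 m.
Along the incline, d = h/sinθ = 8.901/sin34.8° ≈ 15.6 m.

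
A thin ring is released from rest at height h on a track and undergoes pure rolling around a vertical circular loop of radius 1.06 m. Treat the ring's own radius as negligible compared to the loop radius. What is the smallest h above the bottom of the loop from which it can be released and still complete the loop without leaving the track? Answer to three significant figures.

h_min ≈ 3.18 m

With I = MR², the ratio k = I/(MR²) is 1.
At the top, contact is just lost when gravity alone supplies the centripetal force: Mg = Mv_top²/r, i.e. v_top² = gr.
With ω = v/R, the kinetic energy at speed v is ½(1+k)Mv² = Mv².
Energy conservation from release (height h) to the top (height 2r): Mgh = Mg(2r) + M·gr.
Thus h_min = 2r + (1+k)r/2 = r(2 + 2/2) = 1.06 × 3 ≈ 3.18 m.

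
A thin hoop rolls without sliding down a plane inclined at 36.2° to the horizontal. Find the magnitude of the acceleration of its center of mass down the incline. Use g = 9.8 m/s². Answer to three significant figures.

The moment of inertia is MR², giving k ≡ I/(MR²) = 1.
Along the incline Mg sinθ − f = Ma, and torque about the center fR = Iα = kMR²(a/R) gives f = kMa.
Eliminating f: Mg sinθ = (1+k)Ma, so a = g sinθ/(1+k) = 9.8 × sin36.2° / 2 ≈ 2.89 m/s².

a ≈ 2.89 m/s²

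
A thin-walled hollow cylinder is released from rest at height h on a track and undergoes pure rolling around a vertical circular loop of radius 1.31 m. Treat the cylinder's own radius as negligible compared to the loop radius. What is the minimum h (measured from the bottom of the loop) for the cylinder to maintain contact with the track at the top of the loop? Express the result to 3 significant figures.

Here I = MR², so the shape factor k = I/(MR²) = 1.
At the top of the loop, the minimum-contact condition is Mg = Mv_top²/r, so v_top² = gr.
With ω = v/R, the kinetic energy at speed v is ½(1+k)Mv² = Mv².
Energy conservation from release (height h) to the top (height 2r): Mgh = Mg(2r) + M·gr.
Thus h_min = 2r + (1+k)r/2 = r(2 + 2/2) = 1.31 × 3 ≈ 3.93 m.

h_min ≈ 3.93 m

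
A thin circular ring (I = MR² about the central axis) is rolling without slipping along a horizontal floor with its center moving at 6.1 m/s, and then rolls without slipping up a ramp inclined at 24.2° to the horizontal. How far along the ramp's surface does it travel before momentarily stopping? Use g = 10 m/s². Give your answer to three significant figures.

For this body I = MR², i.e. k = I/(MR²) = 1.
Pure rolling means v = ωR; then KE = ½Mv² + ½I(v/R)² = ½(1+k)Mv² = Mv².
Setting this equal to Mgh gives the vertical rise h = (1+k)v₀²/(2g) = 2×6.1²/(2×10) = 3.721 m.
Along the incline, d = h/sinθ = 3.721/sin24.2° ≈ 9.08 m.

d ≈ 9.08 m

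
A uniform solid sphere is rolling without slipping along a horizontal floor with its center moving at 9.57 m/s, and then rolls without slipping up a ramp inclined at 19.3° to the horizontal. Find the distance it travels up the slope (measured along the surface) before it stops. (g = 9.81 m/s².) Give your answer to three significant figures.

d ≈ 19.8 m

For this body I = (2/5)MR², i.e. k = I/(MR²) = 0.4.
The rolling condition ω = v/R makes the rotational term ½I(v/R)² = ½kMv², so KE_total = ½(1+k)Mv² = (7/10)Mv².
Setting this equal to Mgh gives the vertical rise h = (1+k)v₀²/(2g) = 1.4×9.57²/(2×9.81) = 6.535 m.
Along the incline, d = h/sinθ = 6.535/sin19.3° ≈ 19.8 m.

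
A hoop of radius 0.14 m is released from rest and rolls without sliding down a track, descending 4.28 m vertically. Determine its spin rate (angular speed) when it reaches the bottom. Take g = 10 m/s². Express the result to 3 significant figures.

The moment of inertia is MR², giving k ≡ I/(MR²) = 1.
Pure rolling means v = ωR; then KE = ½Mv² + ½I(v/R)² = ½(1+k)Mv² = Mv².
Energy conservation Mgh = ½(1+k)Mv² gives v = √(2gh/(1+k)) = √(2 × 10 × 4.28 / 2) = 6.542 m/s.
The angular speed follows from ω = v/R = 6.542/0.14 ≈ 46.7 rad/s.

ω ≈ 46.7 rad/s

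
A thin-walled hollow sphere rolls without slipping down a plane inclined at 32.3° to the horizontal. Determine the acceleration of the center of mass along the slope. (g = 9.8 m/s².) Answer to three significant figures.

a ≈ 3.14 m/s²

The moment of inertia is (2/3)MR², giving k ≡ I/(MR²) = 2/3.
Along the incline Mg sinθ − f = Ma, and torque about the center fR = Iα = kMR²(a/R) gives f = kMa.
Eliminating f: Mg sinθ = (1+k)Ma, so a = g sinθ/(1+k) = 9.8 × sin32.3° / 1.667 ≈ 3.14 m/s².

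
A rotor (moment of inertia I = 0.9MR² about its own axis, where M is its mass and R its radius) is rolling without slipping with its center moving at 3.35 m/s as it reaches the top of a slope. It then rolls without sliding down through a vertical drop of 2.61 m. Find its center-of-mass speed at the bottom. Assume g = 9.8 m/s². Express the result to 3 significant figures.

The moment of inertia is 0.9MR², giving k ≡ I/(MR²) = 0.9.
Pure rolling means v = ωR; then KE = ½Mv² + ½I(v/R)² = ½(1+k)Mv² = (19/20)Mv².
Energy conservation: (19/20)Mv₀² + Mgh = (19/20)Mv², so v² = v₀² + 2gh/(1+k).
v = √(3.35² + 2×9.8×2.61/1.9) = √38.15 ≈ 6.18 m/s.

v ≈ 6.18 m/s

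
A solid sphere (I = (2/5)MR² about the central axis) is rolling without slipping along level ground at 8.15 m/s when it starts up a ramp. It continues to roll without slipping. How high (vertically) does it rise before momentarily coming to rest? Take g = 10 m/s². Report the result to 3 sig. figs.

h ≈ 4.65 m

Here I = (2/5)MR², so the shape factor k = I/(MR²) = 0.4.
Pure rolling means v = ωR; then KE = ½Mv² + ½I(v/R)² = ½(1+k)Mv² = (7/10)Mv².
All of this converts to potential energy at the highest point: (7/10)Mv₀² = Mgh.
Thus h = (1+k)v₀²/(2g) = 1.4 × 8.15² / (2 × 10) ≈ 4.65 m.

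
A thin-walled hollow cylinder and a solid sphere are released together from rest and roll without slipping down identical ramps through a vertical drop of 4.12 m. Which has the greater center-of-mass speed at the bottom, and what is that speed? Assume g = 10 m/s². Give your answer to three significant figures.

For rolling without slipping, Mgh = ½(1+k)Mv² where k = I/(MR²), so v = √(2gh/(1+k)).
Thin-walled hollow cylinder: k = 1, giving v = √(2×10×4.12/2) = 6.419 m/s.
Solid sphere: k = 0.4, giving v = √(2×10×4.12/1.4) = 7.672 m/s.
The smaller k wins: the solid sphere, at ≈ 7.67 m/s.

the solid sphere, at v ≈ 7.67 m/s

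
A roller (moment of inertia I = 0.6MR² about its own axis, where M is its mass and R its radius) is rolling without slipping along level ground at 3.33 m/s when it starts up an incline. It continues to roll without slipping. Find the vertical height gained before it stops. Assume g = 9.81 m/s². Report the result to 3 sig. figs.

h ≈ 0.904 m

Here I = 0.6MR², so the shape factor k = I/(MR²) = 0.6.
Rolling without slipping gives ω = v/R, so the total kinetic energy is ½Mv² + ½Iω² = ½(1+k)Mv² = (4/5)Mv².
At the top the kinetic energy is zero, so (4/5)Mv₀² = Mgh.
Thus h = (1+k)v₀²/(2g) = 1.6 × 3.33² / (2 × 9.81) ≈ 0.904 m.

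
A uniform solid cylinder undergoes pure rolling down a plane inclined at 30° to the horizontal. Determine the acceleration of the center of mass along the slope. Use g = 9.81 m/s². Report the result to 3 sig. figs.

The moment of inertia is (1/2)MR², giving k ≡ I/(MR²) = 0.5.
Translational: Mg sinθ − f = Ma. Rotational about the CM: fR = Iα = kMRa, so f = kMa.
Eliminating f: Mg sinθ = (1+k)Ma, so a = g sinθ/(1+k) = 9.81 × sin30° / 1.5 ≈ 3.27 m/s².

a ≈ 3.27 m/s²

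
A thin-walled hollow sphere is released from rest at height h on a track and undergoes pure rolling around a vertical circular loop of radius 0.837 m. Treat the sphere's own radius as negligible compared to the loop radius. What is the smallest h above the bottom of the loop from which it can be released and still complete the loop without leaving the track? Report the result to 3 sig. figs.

h_min ≈ 2.37 m

The moment of inertia is (2/3)MR², giving k ≡ I/(MR²) = 2/3.
At the top, contact is just lost when gravity alone supplies the centripetal force: Mg = Mv_top²/r, i.e. v_top² = gr.
With ω = v/R, the kinetic energy at speed v is ½(1+k)Mv² = (5/6)Mv².
Energy conservation from release (height h) to the top (height 2r): Mgh = Mg(2r) + (5/6)M·gr.
Thus h_min = 2r + (1+k)r/2 = r(2 + 1.667/2) = 0.837 × 2.833 ≈ 2.37 m.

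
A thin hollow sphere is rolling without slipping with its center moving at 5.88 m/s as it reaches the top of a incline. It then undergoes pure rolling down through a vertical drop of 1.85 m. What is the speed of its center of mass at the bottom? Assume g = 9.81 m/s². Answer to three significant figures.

v ≈ 7.51 m/s

Here I = (2/3)MR², so the shape factor k = I/(MR²) = 2/3.
Since it rolls without slipping, ω = v/R and KE = ½Mv² + ½Iω² = ½(1+k)Mv² = (5/6)Mv².
Energy conservation: (5/6)Mv₀² + Mgh = (5/6)Mv², so v² = v₀² + 2gh/(1+k).
v = √(5.88² + 2×9.81×1.85/1.667) = √56.35 ≈ 7.51 m/s.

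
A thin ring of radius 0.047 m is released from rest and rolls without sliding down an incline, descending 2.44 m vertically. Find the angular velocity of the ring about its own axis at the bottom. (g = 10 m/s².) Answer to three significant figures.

ω ≈ 105 rad/s

For this body I = MR², i.e. k = I/(MR²) = 1.
Since it rolls without slipping, ω = v/R and KE = ½Mv² + ½Iω² = ½(1+k)Mv² = Mv².
Energy conservation Mgh = ½(1+k)Mv² gives v = √(2gh/(1+k)) = √(2 × 10 × 2.44 / 2) = 4.94 m/s.
Then ω = v/R = 4.94 / 0.047 ≈ 105 rad/s.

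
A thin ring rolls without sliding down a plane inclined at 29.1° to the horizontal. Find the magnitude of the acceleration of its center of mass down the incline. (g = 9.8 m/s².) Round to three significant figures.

Here I = MR², so the shape factor k = I/(MR²) = 1.
Newton's second law down the slope: Mg sinθ − f = Ma. The torque equation fR = Iα (with α = a/R) gives f = kMa.
Eliminating f: Mg sinθ = (1+k)Ma, so a = g sinθ/(1+k) = 9.8 × sin29.1° / 2 ≈ 2.38 m/s².

a ≈ 2.38 m/s²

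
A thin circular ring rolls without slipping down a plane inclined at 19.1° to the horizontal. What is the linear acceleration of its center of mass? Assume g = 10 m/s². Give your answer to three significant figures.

Here I = MR², so the shape factor k = I/(MR²) = 1.
Translational: Mg sinθ − f = Ma. Rotational about the CM: fR = Iα = kMRa, so f = kMa.
Eliminating f: Mg sinθ = (1+k)Ma, so a = g sinθ/(1+k) = 10 × sin19.1° / 2 ≈ 1.64 m/s².

a ≈ 1.64 m/s²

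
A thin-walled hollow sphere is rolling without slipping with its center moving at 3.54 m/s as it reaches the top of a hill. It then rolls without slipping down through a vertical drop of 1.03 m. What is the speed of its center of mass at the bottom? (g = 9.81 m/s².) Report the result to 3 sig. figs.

v ≈ 4.97 m/s

Here I = (2/3)MR², so the shape factor k = I/(MR²) = 2/3.
Rolling without slipping gives ω = v/R, so the total kinetic energy is ½Mv² + ½Iω² = ½(1+k)Mv² = (5/6)Mv².
Energy conservation: (5/6)Mv₀² + Mgh = (5/6)Mv², so v² = v₀² + 2gh/(1+k).
v = √(3.54² + 2×9.81×1.03/1.667) = √24.66 ≈ 4.97 m/s.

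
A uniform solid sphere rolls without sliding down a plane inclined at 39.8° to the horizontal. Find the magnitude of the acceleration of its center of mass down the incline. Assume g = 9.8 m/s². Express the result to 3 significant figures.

a ≈ 4.48 m/s²

For this body I = (2/5)MR², i.e. k = I/(MR²) = 0.4.
Newton's second law down the slope: Mg sinθ − f = Ma. The torque equation fR = Iα (with α = a/R) gives f = kMa.
Eliminating f: Mg sinθ = (1+k)Ma, so a = g sinθ/(1+k) = 9.8 × sin39.8° / 1.4 ≈ 4.48 m/s².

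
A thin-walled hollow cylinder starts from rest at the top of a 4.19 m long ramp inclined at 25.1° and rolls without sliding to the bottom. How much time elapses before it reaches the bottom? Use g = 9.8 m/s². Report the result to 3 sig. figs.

Here I = MR², so the shape factor k = I/(MR²) = 1.
Newton's second law down the slope: Mg sinθ − f = Ma. The torque equation fR = Iα (with α = a/R) gives f = kMa.
Hence a = g sinθ/(1+k) = 9.8×sin25.1°/2 = 2.079 m/s².
Starting from rest, L = ½at², so t = √(2L/a) = √(2×4.19/2.079) ≈ 2.01 s.

t ≈ 2.01 s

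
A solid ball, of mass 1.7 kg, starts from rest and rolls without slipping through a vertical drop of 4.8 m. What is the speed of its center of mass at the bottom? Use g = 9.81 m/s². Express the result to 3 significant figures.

v ≈ 8.20 m/s

For this body I = (2/5)MR², i.e. k = I/(MR²) = 0.4.
The rolling condition ω = v/R makes the rotational term ½I(v/R)² = ½kMv², so KE_total = ½(1+k)Mv² = (7/10)Mv².
Energy conservation: Mgh = (7/10)Mv², so v = √(2gh/(1+k)) = √(2 × 9.81 × 4.8 / 1.4) ≈ 8.20 m/s.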